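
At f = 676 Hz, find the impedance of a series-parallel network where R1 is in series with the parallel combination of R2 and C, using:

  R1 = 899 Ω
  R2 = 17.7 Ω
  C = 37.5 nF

Step 1 — Angular frequency: ω = 2π·f = 2π·676 = 4247 rad/s.
Step 2 — Component impedances:
  R1: Z = R = 899 Ω
  R2: Z = R = 17.7 Ω
  C: Z = 1/(jωC) = -j/(ω·C) = 0 - j6278 Ω
Step 3 — Parallel branch: R2 || C = 1/(1/R2 + 1/C) = 17.7 - j0.0499 Ω.
Step 4 — Series with R1: Z_total = R1 + (R2 || C) = 916.7 - j0.0499 Ω = 916.7∠-0.0° Ω.

Z = 916.7 - j0.0499 Ω = 916.7∠-0.0° Ω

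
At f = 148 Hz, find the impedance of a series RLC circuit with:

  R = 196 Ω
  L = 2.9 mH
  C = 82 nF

Step 1 — Angular frequency: ω = 2π·f = 2π·148 = 929.9 rad/s.
Step 2 — Component impedances:
  R: Z = R = 196 Ω
  L: Z = jωL = j·929.9·0.0029 = 0 + j2.697 Ω
  C: Z = 1/(jωC) = -j/(ω·C) = 0 - j1.311e+04 Ω
Step 3 — Series combination: Z_total = R + L + C = 196 - j1.311e+04 Ω = 1.311e+04∠-89.1° Ω.

Z = 196 - j1.311e+04 Ω = 1.311e+04∠-89.1° Ω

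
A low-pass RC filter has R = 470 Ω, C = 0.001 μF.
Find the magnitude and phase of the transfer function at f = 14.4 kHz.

Step 1 — Angular frequency: ω = 2π·1.44e+04 = 9.048e+04 rad/s.
Step 2 — Transfer function: H(jω) = 1/(1 + jωRC).
Step 3 — Denominator: 1 + jωRC = 1 + j·9.048e+04·470·1e-09 = 1 + j0.04252.
Step 4 — H = 0.9982 - j0.04245.
Step 5 — Magnitude: |H| = 0.9991 (-0.0 dB); phase: φ = -2.4°.

|H| = 0.9991 (-0.0 dB), φ = -2.4°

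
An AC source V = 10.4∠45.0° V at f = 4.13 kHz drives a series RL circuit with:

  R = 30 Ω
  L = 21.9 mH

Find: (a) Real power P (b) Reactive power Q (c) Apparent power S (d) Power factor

Step 1 — Angular frequency: ω = 2π·f = 2π·4130 = 2.595e+04 rad/s.
Step 2 — Component impedances:
  R: Z = R = 30 Ω
  L: Z = jωL = j·2.595e+04·0.0219 = 0 + j568.3 Ω
Step 3 — Series combination: Z_total = R + L = 30 + j568.3 Ω = 569.1∠87.0° Ω.
Step 4 — Source phasor: V = 10.4∠45.0° V = 7.354 + j7.354 V.
Step 5 — Current: I = V / Z = 0.01359 - j0.01222 A = 0.01827∠-42.0° A.
Step 6 — Complex power: S = V·I* = 0.01002 + j0.1898 VA.
Step 7 — Real power: P = Re(S) = 0.01002 W.
Step 8 — Reactive power: Q = Im(S) = 0.1898 VAR.
Step 9 — Apparent power: |S| = 0.1901 VA.
Step 10 — Power factor: PF = P/|S| = 0.05272 (lagging).

(a) P = 0.01002 W  (b) Q = 0.1898 VAR  (c) S = 0.1901 VA  (d) PF = 0.05272 (lagging)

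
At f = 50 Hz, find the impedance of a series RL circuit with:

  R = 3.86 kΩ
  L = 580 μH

Step 1 — Angular frequency: ω = 2π·f = 2π·50 = 314.2 rad/s.
Step 2 — Component impedances:
  R: Z = R = 3860 Ω
  L: Z = jωL = j·314.2·0.00058 = 0 + j0.1822 Ω
Step 3 — Series combination: Z_total = R + L = 3860 + j0.1822 Ω = 3860∠0.0° Ω.

Z = 3860 + j0.1822 Ω = 3860∠0.0° Ω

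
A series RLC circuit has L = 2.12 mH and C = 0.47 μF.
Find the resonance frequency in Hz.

Step 1 — Resonance condition Im(Z)=0 gives ω₀ = 1/√(LC).
Step 2 — ω₀ = 1/√(0.00212·4.7e-07) = 3.168e+04 rad/s.
Step 3 — f₀ = ω₀/(2π) = 5042 Hz.

f₀ = 5042 Hz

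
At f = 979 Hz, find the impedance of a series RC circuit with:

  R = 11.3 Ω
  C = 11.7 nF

Step 1 — Angular frequency: ω = 2π·f = 2π·979 = 6151 rad/s.
Step 2 — Component impedances:
  R: Z = R = 11.3 Ω
  C: Z = 1/(jωC) = -j/(ω·C) = 0 - j1.389e+04 Ω
Step 3 — Series combination: Z_total = R + C = 11.3 - j1.389e+04 Ω = 1.389e+04∠-90.0° Ω.

Z = 11.3 - j1.389e+04 Ω = 1.389e+04∠-90.0° Ω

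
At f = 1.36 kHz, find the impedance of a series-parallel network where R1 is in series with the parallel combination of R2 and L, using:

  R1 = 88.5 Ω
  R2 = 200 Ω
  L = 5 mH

Step 1 — Angular frequency: ω = 2π·f = 2π·1360 = 8545 rad/s.
Step 2 — Component impedances:
  R1: Z = R = 88.5 Ω
  R2: Z = R = 200 Ω
  L: Z = jωL = j·8545·0.005 = 0 + j42.73 Ω
Step 3 — Parallel branch: R2 || L = 1/(1/R2 + 1/L) = 8.729 + j40.86 Ω.
Step 4 — Series with R1: Z_total = R1 + (R2 || L) = 97.23 + j40.86 Ω = 105.5∠22.8° Ω.

Z = 97.23 + j40.86 Ω = 105.5∠22.8° Ω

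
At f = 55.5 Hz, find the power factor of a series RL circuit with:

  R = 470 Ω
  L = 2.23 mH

Step 1 — Angular frequency: ω = 2π·f = 2π·55.5 = 348.7 rad/s.
Step 2 — Component impedances:
  R: Z = R = 470 Ω
  L: Z = jωL = j·348.7·0.00223 = 0 + j0.7776 Ω
Step 3 — Series combination: Z_total = R + L = 470 + j0.7776 Ω = 470∠0.1° Ω.
Step 4 — Power factor: PF = cos(φ) = Re(Z)/|Z| = 470/470 = 1.
Step 5 — Type: Im(Z) = 0.7776 ⇒ lagging (phase φ = 0.1°).

PF = 1 (lagging, φ = 0.1°)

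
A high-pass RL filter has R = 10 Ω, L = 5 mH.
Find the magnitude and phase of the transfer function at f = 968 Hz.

Step 1 — Angular frequency: ω = 2π·968 = 6082 rad/s.
Step 2 — Transfer function: H(jω) = jωL/(R + jωL).
Step 3 — Numerator jωL = j·30.41; denominator R + jωL = 10 + j30.41.
Step 4 — H = 0.9024 + j0.2967.
Step 5 — Magnitude: |H| = 0.95 (-0.4 dB); phase: φ = 18.2°.

|H| = 0.95 (-0.4 dB), φ = 18.2°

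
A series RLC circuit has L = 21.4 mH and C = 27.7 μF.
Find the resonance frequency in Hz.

Step 1 — Resonance condition Im(Z)=0 gives ω₀ = 1/√(LC).
Step 2 — ω₀ = 1/√(0.0214·2.77e-05) = 1299 rad/s.
Step 3 — f₀ = ω₀/(2π) = 206.7 Hz.

f₀ = 206.7 Hz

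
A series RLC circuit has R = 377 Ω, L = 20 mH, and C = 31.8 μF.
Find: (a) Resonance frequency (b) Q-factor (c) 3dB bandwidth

Step 1 — Resonance: ω₀ = 1/√(LC) = 1/√(0.02·3.18e-05) = 1254 rad/s.
Step 2 — f₀ = ω₀/(2π) = 199.6 Hz.
Step 3 — Series Q: Q = ω₀L/R = 1254·0.02/377 = 0.06652.
Step 4 — Bandwidth: Δω = ω₀/Q = 1.885e+04 rad/s; BW = Δω/(2π) = 3000 Hz.

(a) f₀ = 199.6 Hz  (b) Q = 0.06652  (c) BW = 3000 Hz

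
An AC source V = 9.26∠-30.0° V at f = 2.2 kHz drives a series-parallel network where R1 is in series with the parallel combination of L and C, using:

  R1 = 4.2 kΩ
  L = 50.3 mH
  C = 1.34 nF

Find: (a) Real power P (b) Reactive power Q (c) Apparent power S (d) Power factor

Step 1 — Angular frequency: ω = 2π·f = 2π·2200 = 1.382e+04 rad/s.
Step 2 — Component impedances:
  R1: Z = R = 4200 Ω
  L: Z = jωL = j·1.382e+04·0.0503 = 0 + j695.3 Ω
  C: Z = 1/(jωC) = -j/(ω·C) = 0 - j5.399e+04 Ω
Step 3 — Parallel branch: L || C = 1/(1/L + 1/C) = 0 + j704.4 Ω.
Step 4 — Series with R1: Z_total = R1 + (L || C) = 4200 + j704.4 Ω = 4259∠9.5° Ω.
Step 5 — Source phasor: V = 9.26∠-30.0° V = 8.019 - j4.63 V.
Step 6 — Current: I = V / Z = 0.001677 - j0.001384 A = 0.002174∠-39.5° A.
Step 7 — Complex power: S = V·I* = 0.01986 + j0.00333 VA.
Step 8 — Real power: P = Re(S) = 0.01986 W.
Step 9 — Reactive power: Q = Im(S) = 0.00333 VAR.
Step 10 — Apparent power: |S| = 0.02013 VA.
Step 11 — Power factor: PF = P/|S| = 0.9862 (lagging).

(a) P = 0.01986 W  (b) Q = 0.00333 VAR  (c) S = 0.02013 VA  (d) PF = 0.9862 (lagging)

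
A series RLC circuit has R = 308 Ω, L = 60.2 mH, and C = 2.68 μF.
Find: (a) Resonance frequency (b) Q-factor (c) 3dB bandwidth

Step 1 — Resonance condition Im(Z)=0 gives ω₀ = 1/√(LC).
Step 2 — ω₀ = 1/√(0.0602·2.68e-06) = 2490 rad/s.
Step 3 — f₀ = ω₀/(2π) = 396.2 Hz.
Step 4 — Series Q: Q = ω₀L/R = 2490·0.0602/308 = 0.4866.
Step 5 — 3dB bandwidth: Δω = ω₀/Q = 5116 rad/s; BW = Δω/(2π) = 814.3 Hz.

(a) f₀ = 396.2 Hz  (b) Q = 0.4866  (c) BW = 814.3 Hz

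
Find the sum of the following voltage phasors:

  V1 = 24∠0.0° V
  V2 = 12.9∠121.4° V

Step 1 — Convert each phasor to rectangular form:
  V1 = 24·(cos(0.0°) + j·sin(0.0°)) = 24 V
  V2 = 12.9·(cos(121.4°) + j·sin(121.4°)) = -6.721 + j11.01 V
Step 2 — Sum components: V_total = 17.28 + j11.01 V.
Step 3 — Convert to polar: |V_total| = 20.49 V, ∠V_total = 32.5°.

V_total = 20.49∠32.5° V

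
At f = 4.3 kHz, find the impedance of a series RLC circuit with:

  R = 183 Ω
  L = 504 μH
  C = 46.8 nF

Step 1 — Angular frequency: ω = 2π·f = 2π·4300 = 2.702e+04 rad/s.
Step 2 — Component impedances:
  R: Z = R = 183 Ω
  L: Z = jωL = j·2.702e+04·0.000504 = 0 + j13.62 Ω
  C: Z = 1/(jωC) = -j/(ω·C) = 0 - j790.9 Ω
Step 3 — Series combination: Z_total = R + L + C = 183 - j777.3 Ω = 798.5∠-76.8° Ω.

Z = 183 - j777.3 Ω = 798.5∠-76.8° Ω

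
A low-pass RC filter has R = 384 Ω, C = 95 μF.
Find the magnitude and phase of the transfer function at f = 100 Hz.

Step 1 — Angular frequency: ω = 2π·100 = 628.3 rad/s.
Step 2 — Transfer function: H(jω) = 1/(1 + jωRC).
Step 3 — Denominator: 1 + jωRC = 1 + j·628.3·384·9.5e-05 = 1 + j22.92.
Step 4 — H = 0.0019 - j0.04355.
Step 5 — Magnitude: |H| = 0.04359 (-27.2 dB); phase: φ = -87.5°.

|H| = 0.04359 (-27.2 dB), φ = -87.5°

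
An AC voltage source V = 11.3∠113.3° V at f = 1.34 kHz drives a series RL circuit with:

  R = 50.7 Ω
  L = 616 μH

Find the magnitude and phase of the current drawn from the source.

Step 1 — Angular frequency: ω = 2π·f = 2π·1340 = 8419 rad/s.
Step 2 — Component impedances:
  R: Z = R = 50.7 Ω
  L: Z = jωL = j·8419·0.000616 = 0 + j5.186 Ω
Step 3 — Series combination: Z_total = R + L = 50.7 + j5.186 Ω = 50.96∠5.8° Ω.
Step 4 — Source phasor: V = 11.3∠113.3° V = -4.47 + j10.38 V.
Step 5 — Ohm's law: I = V / Z_total = (-4.47 + j10.38) / (50.7 + j5.186) = -0.06652 + j0.2115 A.
Step 6 — Convert to polar: |I| = 0.2217 A, ∠I = 107.5°.

I = 0.2217∠107.5° A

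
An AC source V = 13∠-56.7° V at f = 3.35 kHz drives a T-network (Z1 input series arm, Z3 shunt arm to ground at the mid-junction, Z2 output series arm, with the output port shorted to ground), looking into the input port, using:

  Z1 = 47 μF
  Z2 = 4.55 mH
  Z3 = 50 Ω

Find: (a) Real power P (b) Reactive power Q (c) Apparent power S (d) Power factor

Step 1 — Angular frequency: ω = 2π·f = 2π·3350 = 2.105e+04 rad/s.
Step 2 — Component impedances:
  Z1: Z = 1/(jωC) = -j/(ω·C) = 0 - j1.011 Ω
  Z2: Z = jωL = j·2.105e+04·0.00455 = 0 + j95.77 Ω
  Z3: Z = R = 50 Ω
Step 3 — With the output port shorted to ground, the output series arm Z2 runs from the junction to ground; the shunt arm Z3 also runs from the junction to ground. They appear in parallel: Z3 || Z2 = 39.29 + j20.51 Ω.
Step 4 — Series with input arm Z1: Z_in = Z1 + (Z3 || Z2) = 39.29 + j19.5 Ω = 43.86∠26.4° Ω.
Step 5 — Source phasor: V = 13∠-56.7° V = 7.137 - j10.87 V.
Step 6 — Current: I = V / Z = 0.03562 - j0.2942 A = 0.2964∠-83.1° A.
Step 7 — Complex power: S = V·I* = 3.451 + j1.713 VA.
Step 8 — Real power: P = Re(S) = 3.451 W.
Step 9 — Reactive power: Q = Im(S) = 1.713 VAR.
Step 10 — Apparent power: |S| = 3.853 VA.
Step 11 — Power factor: PF = P/|S| = 0.8957 (lagging).

(a) P = 3.451 W  (b) Q = 1.713 VAR  (c) S = 3.853 VA  (d) PF = 0.8957 (lagging)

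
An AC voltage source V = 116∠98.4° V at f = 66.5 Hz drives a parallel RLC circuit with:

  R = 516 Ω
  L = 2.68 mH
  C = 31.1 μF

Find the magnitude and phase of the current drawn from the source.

Step 1 — Angular frequency: ω = 2π·f = 2π·66.5 = 417.8 rad/s.
Step 2 — Component impedances:
  R: Z = R = 516 Ω
  L: Z = jωL = j·417.8·0.00268 = 0 + j1.12 Ω
  C: Z = 1/(jωC) = -j/(ω·C) = 0 - j76.96 Ω
Step 3 — Parallel combination: 1/Z_total = 1/R + 1/L + 1/C; Z_total = 0.002502 + j1.136 Ω = 1.136∠89.9° Ω.
Step 4 — Source phasor: V = 116∠98.4° V = -16.95 + j114.8 V.
Step 5 — Ohm's law: I = V / Z_total = (-16.95 + j114.8) / (0.002502 + j1.136) = 101 + j15.14 A.
Step 6 — Convert to polar: |I| = 102.1 A, ∠I = 8.5°.

I = 102.1∠8.5° A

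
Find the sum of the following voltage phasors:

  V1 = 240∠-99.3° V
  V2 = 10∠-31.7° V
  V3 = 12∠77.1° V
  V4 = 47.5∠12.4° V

Step 1 — Convert each phasor to rectangular form:
  V1 = 240·(cos(-99.3°) + j·sin(-99.3°)) = -38.78 - j236.8 V
  V2 = 10·(cos(-31.7°) + j·sin(-31.7°)) = 8.508 - j5.255 V
  V3 = 12·(cos(77.1°) + j·sin(77.1°)) = 2.679 + j11.7 V
  V4 = 47.5·(cos(12.4°) + j·sin(12.4°)) = 46.39 + j10.2 V
Step 2 — Sum components: V_total = 18.79 - j220.2 V.
Step 3 — Convert to polar: |V_total| = 221 V, ∠V_total = -85.1°.

V_total = 221∠-85.1° V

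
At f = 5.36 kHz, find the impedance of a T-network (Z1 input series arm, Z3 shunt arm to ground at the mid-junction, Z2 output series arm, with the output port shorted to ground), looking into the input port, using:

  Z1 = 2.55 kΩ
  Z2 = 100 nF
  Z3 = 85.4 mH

Step 1 — Angular frequency: ω = 2π·f = 2π·5360 = 3.368e+04 rad/s.
Step 2 — Component impedances:
  Z1: Z = R = 2550 Ω
  Z2: Z = 1/(jωC) = -j/(ω·C) = 0 - j296.9 Ω
  Z3: Z = jωL = j·3.368e+04·0.0854 = 0 + j2876 Ω
Step 3 — With the output port shorted to ground, the output series arm Z2 runs from the junction to ground; the shunt arm Z3 also runs from the junction to ground. They appear in parallel: Z3 || Z2 = 0 - j331.1 Ω.
Step 4 — Series with input arm Z1: Z_in = Z1 + (Z3 || Z2) = 2550 - j331.1 Ω = 2571∠-7.4° Ω.

Z = 2550 - j331.1 Ω = 2571∠-7.4° Ω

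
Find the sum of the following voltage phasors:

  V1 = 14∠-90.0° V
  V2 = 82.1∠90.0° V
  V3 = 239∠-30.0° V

Step 1 — Convert each phasor to rectangular form:
  V1 = 14·(cos(-90.0°) + j·sin(-90.0°)) = 0 - j14 V
  V2 = 82.1·(cos(90.0°) + j·sin(90.0°)) = 0 + j82.1 V
  V3 = 239·(cos(-30.0°) + j·sin(-30.0°)) = 207 - j119.5 V
Step 2 — Sum components: V_total = 207 - j51.4 V.
Step 3 — Convert to polar: |V_total| = 213.3 V, ∠V_total = -13.9°.

V_total = 213.3∠-13.9° V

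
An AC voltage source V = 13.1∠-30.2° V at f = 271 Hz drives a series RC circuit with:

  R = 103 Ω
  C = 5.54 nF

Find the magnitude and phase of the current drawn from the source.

Step 1 — Angular frequency: ω = 2π·f = 2π·271 = 1703 rad/s.
Step 2 — Component impedances:
  R: Z = R = 103 Ω
  C: Z = 1/(jωC) = -j/(ω·C) = 0 - j1.06e+05 Ω
Step 3 — Series combination: Z_total = R + C = 103 - j1.06e+05 Ω = 1.06e+05∠-89.9° Ω.
Step 4 — Source phasor: V = 13.1∠-30.2° V = 11.32 - j6.59 V.
Step 5 — Ohm's law: I = V / Z_total = (11.32 - j6.59) / (103 - j1.06e+05) = 6.226e-05 + j0.0001067 A.
Step 6 — Convert to polar: |I| = 0.0001236 A, ∠I = 59.7°.

I = 0.0001236∠59.7° A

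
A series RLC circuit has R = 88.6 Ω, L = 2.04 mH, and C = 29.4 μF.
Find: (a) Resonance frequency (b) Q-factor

Step 1 — Resonance condition Im(Z)=0 gives ω₀ = 1/√(LC).
Step 2 — ω₀ = 1/√(0.00204·2.94e-05) = 4083 rad/s.
Step 3 — f₀ = ω₀/(2π) = 649.9 Hz.
Step 4 — Series Q: Q = ω₀L/R = 4083·0.00204/88.6 = 0.09402.

(a) f₀ = 649.9 Hz  (b) Q = 0.09402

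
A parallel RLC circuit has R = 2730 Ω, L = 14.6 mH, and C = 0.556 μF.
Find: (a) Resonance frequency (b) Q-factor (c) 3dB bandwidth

Step 1 — Resonance: ω₀ = 1/√(LC) = 1/√(0.0146·5.56e-07) = 1.11e+04 rad/s.
Step 2 — f₀ = ω₀/(2π) = 1766 Hz.
Step 3 — Parallel Q: Q = R/(ω₀L) = 2730/(1.11e+04·0.0146) = 16.85.
Step 4 — Bandwidth: Δω = ω₀/Q = 658.8 rad/s; BW = Δω/(2π) = 104.9 Hz.

(a) f₀ = 1766 Hz  (b) Q = 16.85  (c) BW = 104.9 Hz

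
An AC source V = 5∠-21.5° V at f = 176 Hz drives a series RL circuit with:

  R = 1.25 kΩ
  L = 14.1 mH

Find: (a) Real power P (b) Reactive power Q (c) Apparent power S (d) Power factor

Step 1 — Angular frequency: ω = 2π·f = 2π·176 = 1106 rad/s.
Step 2 — Component impedances:
  R: Z = R = 1250 Ω
  L: Z = jωL = j·1106·0.0141 = 0 + j15.59 Ω
Step 3 — Series combination: Z_total = R + L = 1250 + j15.59 Ω = 1250∠0.7° Ω.
Step 4 — Source phasor: V = 5∠-21.5° V = 4.652 - j1.833 V.
Step 5 — Current: I = V / Z = 0.003703 - j0.001512 A = 0.004∠-22.2° A.
Step 6 — Complex power: S = V·I* = 0.02 + j0.0002494 VA.
Step 7 — Real power: P = Re(S) = 0.02 W.
Step 8 — Reactive power: Q = Im(S) = 0.0002494 VAR.
Step 9 — Apparent power: |S| = 0.02 VA.
Step 10 — Power factor: PF = P/|S| = 0.9999 (lagging).

(a) P = 0.02 W  (b) Q = 0.0002494 VAR  (c) S = 0.02 VA  (d) PF = 0.9999 (lagging)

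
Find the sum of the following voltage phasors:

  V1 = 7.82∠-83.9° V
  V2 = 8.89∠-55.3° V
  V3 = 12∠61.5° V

Step 1 — Convert each phasor to rectangular form:
  V1 = 7.82·(cos(-83.9°) + j·sin(-83.9°)) = 0.831 - j7.776 V
  V2 = 8.89·(cos(-55.3°) + j·sin(-55.3°)) = 5.061 - j7.309 V
  V3 = 12·(cos(61.5°) + j·sin(61.5°)) = 5.726 + j10.55 V
Step 2 — Sum components: V_total = 11.62 - j4.539 V.
Step 3 — Convert to polar: |V_total| = 12.47 V, ∠V_total = -21.3°.

V_total = 12.47∠-21.3° V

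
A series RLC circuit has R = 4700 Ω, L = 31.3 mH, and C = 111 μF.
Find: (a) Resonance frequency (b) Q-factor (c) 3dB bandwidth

Step 1 — Resonance: ω₀ = 1/√(LC) = 1/√(0.0313·0.000111) = 536.5 rad/s.
Step 2 — f₀ = ω₀/(2π) = 85.39 Hz.
Step 3 — Series Q: Q = ω₀L/R = 536.5·0.0313/4700 = 0.003573.
Step 4 — Bandwidth: Δω = ω₀/Q = 1.502e+05 rad/s; BW = Δω/(2π) = 2.39e+04 Hz.

(a) f₀ = 85.39 Hz  (b) Q = 0.003573  (c) BW = 2.39e+04 Hz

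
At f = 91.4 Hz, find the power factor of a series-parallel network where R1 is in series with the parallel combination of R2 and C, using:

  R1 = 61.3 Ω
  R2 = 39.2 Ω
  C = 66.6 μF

Step 1 — Angular frequency: ω = 2π·f = 2π·91.4 = 574.3 rad/s.
Step 2 — Component impedances:
  R1: Z = R = 61.3 Ω
  R2: Z = R = 39.2 Ω
  C: Z = 1/(jωC) = -j/(ω·C) = 0 - j26.15 Ω
Step 3 — Parallel branch: R2 || C = 1/(1/R2 + 1/C) = 12.07 - j18.1 Ω.
Step 4 — Series with R1: Z_total = R1 + (R2 || C) = 73.37 - j18.1 Ω = 75.57∠-13.9° Ω.
Step 5 — Power factor: PF = cos(φ) = Re(Z)/|Z| = 73.37/75.57 = 0.9709.
Step 6 — Type: Im(Z) = -18.1 ⇒ leading (phase φ = -13.9°).

PF = 0.9709 (leading, φ = -13.9°)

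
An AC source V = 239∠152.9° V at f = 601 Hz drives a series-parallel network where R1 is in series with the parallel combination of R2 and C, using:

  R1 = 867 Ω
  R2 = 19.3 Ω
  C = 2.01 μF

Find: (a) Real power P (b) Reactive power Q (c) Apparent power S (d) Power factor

Step 1 — Angular frequency: ω = 2π·f = 2π·601 = 3776 rad/s.
Step 2 — Component impedances:
  R1: Z = R = 867 Ω
  R2: Z = R = 19.3 Ω
  C: Z = 1/(jωC) = -j/(ω·C) = 0 - j131.7 Ω
Step 3 — Parallel branch: R2 || C = 1/(1/R2 + 1/C) = 18.89 - j2.768 Ω.
Step 4 — Series with R1: Z_total = R1 + (R2 || C) = 885.9 - j2.768 Ω = 885.9∠-0.2° Ω.
Step 5 — Source phasor: V = 239∠152.9° V = -212.8 + j108.9 V.
Step 6 — Current: I = V / Z = -0.2405 + j0.1221 A = 0.2698∠153.1° A.
Step 7 — Complex power: S = V·I* = 64.48 - j0.2015 VA.
Step 8 — Real power: P = Re(S) = 64.48 W.
Step 9 — Reactive power: Q = Im(S) = -0.2015 VAR.
Step 10 — Apparent power: |S| = 64.48 VA.
Step 11 — Power factor: PF = P/|S| = 1 (leading).

(a) P = 64.48 W  (b) Q = -0.2015 VAR  (c) S = 64.48 VA  (d) PF = 1 (leading)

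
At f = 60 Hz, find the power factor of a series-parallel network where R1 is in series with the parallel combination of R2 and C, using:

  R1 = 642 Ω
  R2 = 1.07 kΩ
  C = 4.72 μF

Step 1 — Angular frequency: ω = 2π·f = 2π·60 = 377 rad/s.
Step 2 — Component impedances:
  R1: Z = R = 642 Ω
  R2: Z = R = 1070 Ω
  C: Z = 1/(jωC) = -j/(ω·C) = 0 - j562 Ω
Step 3 — Parallel branch: R2 || C = 1/(1/R2 + 1/C) = 231.3 - j440.5 Ω.
Step 4 — Series with R1: Z_total = R1 + (R2 || C) = 873.3 - j440.5 Ω = 978.1∠-26.8° Ω.
Step 5 — Power factor: PF = cos(φ) = Re(Z)/|Z| = 873.3/978.1 = 0.8929.
Step 6 — Type: Im(Z) = -440.5 ⇒ leading (phase φ = -26.8°).

PF = 0.8929 (leading, φ = -26.8°)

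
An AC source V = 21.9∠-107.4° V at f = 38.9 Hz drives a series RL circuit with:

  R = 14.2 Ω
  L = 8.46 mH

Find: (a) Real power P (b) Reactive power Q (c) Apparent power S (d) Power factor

Step 1 — Angular frequency: ω = 2π·f = 2π·38.9 = 244.4 rad/s.
Step 2 — Component impedances:
  R: Z = R = 14.2 Ω
  L: Z = jωL = j·244.4·0.00846 = 0 + j2.068 Ω
Step 3 — Series combination: Z_total = R + L = 14.2 + j2.068 Ω = 14.35∠8.3° Ω.
Step 4 — Source phasor: V = 21.9∠-107.4° V = -6.549 - j20.9 V.
Step 5 — Current: I = V / Z = -0.6615 - j1.375 A = 1.526∠-115.7° A.
Step 6 — Complex power: S = V·I* = 33.07 + j4.816 VA.
Step 7 — Real power: P = Re(S) = 33.07 W.
Step 8 — Reactive power: Q = Im(S) = 4.816 VAR.
Step 9 — Apparent power: |S| = 33.42 VA.
Step 10 — Power factor: PF = P/|S| = 0.9896 (lagging).

(a) P = 33.07 W  (b) Q = 4.816 VAR  (c) S = 33.42 VA  (d) PF = 0.9896 (lagging)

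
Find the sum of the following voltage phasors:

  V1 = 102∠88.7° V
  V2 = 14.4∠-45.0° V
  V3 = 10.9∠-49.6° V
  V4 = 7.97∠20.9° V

Step 1 — Convert each phasor to rectangular form:
  V1 = 102·(cos(88.7°) + j·sin(88.7°)) = 2.314 + j102 V
  V2 = 14.4·(cos(-45.0°) + j·sin(-45.0°)) = 10.18 - j10.18 V
  V3 = 10.9·(cos(-49.6°) + j·sin(-49.6°)) = 7.065 - j8.301 V
  V4 = 7.97·(cos(20.9°) + j·sin(20.9°)) = 7.446 + j2.843 V
Step 2 — Sum components: V_total = 27.01 + j86.33 V.
Step 3 — Convert to polar: |V_total| = 90.46 V, ∠V_total = 72.6°.

V_total = 90.46∠72.6° V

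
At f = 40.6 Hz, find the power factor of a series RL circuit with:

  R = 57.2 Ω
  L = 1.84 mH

Step 1 — Angular frequency: ω = 2π·f = 2π·40.6 = 255.1 rad/s.
Step 2 — Component impedances:
  R: Z = R = 57.2 Ω
  L: Z = jωL = j·255.1·0.00184 = 0 + j0.4694 Ω
Step 3 — Series combination: Z_total = R + L = 57.2 + j0.4694 Ω = 57.2∠0.5° Ω.
Step 4 — Power factor: PF = cos(φ) = Re(Z)/|Z| = 57.2/57.2 = 1.
Step 5 — Type: Im(Z) = 0.4694 ⇒ lagging (phase φ = 0.5°).

PF = 1 (lagging, φ = 0.5°)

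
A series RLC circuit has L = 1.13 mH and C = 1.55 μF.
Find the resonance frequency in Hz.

Step 1 — Resonance condition Im(Z)=0 gives ω₀ = 1/√(LC).
Step 2 — ω₀ = 1/√(0.00113·1.55e-06) = 2.389e+04 rad/s.
Step 3 — f₀ = ω₀/(2π) = 3803 Hz.

f₀ = 3803 Hz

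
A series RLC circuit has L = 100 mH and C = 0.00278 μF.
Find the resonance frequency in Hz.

Step 1 — Resonance condition Im(Z)=0 gives ω₀ = 1/√(LC).
Step 2 — ω₀ = 1/√(0.1·2.78e-09) = 5.998e+04 rad/s.
Step 3 — f₀ = ω₀/(2π) = 9545 Hz.

f₀ = 9545 Hz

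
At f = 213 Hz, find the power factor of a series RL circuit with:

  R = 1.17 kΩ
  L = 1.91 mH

Step 1 — Angular frequency: ω = 2π·f = 2π·213 = 1338 rad/s.
Step 2 — Component impedances:
  R: Z = R = 1170 Ω
  L: Z = jωL = j·1338·0.00191 = 0 + j2.556 Ω
Step 3 — Series combination: Z_total = R + L = 1170 + j2.556 Ω = 1170∠0.1° Ω.
Step 4 — Power factor: PF = cos(φ) = Re(Z)/|Z| = 1170/1170 = 1.
Step 5 — Type: Im(Z) = 2.556 ⇒ lagging (phase φ = 0.1°).

PF = 1 (lagging, φ = 0.1°)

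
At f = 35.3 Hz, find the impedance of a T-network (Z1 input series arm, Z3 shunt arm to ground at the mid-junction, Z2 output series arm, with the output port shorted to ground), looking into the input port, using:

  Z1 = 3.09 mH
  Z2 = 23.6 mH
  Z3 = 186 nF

Step 1 — Angular frequency: ω = 2π·f = 2π·35.3 = 221.8 rad/s.
Step 2 — Component impedances:
  Z1: Z = jωL = j·221.8·0.00309 = 0 + j0.6854 Ω
  Z2: Z = jωL = j·221.8·0.0236 = 0 + j5.234 Ω
  Z3: Z = 1/(jωC) = -j/(ω·C) = 0 - j2.424e+04 Ω
Step 3 — With the output port shorted to ground, the output series arm Z2 runs from the junction to ground; the shunt arm Z3 also runs from the junction to ground. They appear in parallel: Z3 || Z2 = 0 + j5.236 Ω.
Step 4 — Series with input arm Z1: Z_in = Z1 + (Z3 || Z2) = 0 + j5.921 Ω = 5.921∠90.0° Ω.

Z = 0 + j5.921 Ω = 5.921∠90.0° Ω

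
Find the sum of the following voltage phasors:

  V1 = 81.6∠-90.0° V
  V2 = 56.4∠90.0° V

Step 1 — Convert each phasor to rectangular form:
  V1 = 81.6·(cos(-90.0°) + j·sin(-90.0°)) = 0 - j81.6 V
  V2 = 56.4·(cos(90.0°) + j·sin(90.0°)) = 0 + j56.4 V
Step 2 — Sum components: V_total = 0 - j25.2 V.
Step 3 — Convert to polar: |V_total| = 25.2 V, ∠V_total = -90.0°.

V_total = 25.2∠-90.0° V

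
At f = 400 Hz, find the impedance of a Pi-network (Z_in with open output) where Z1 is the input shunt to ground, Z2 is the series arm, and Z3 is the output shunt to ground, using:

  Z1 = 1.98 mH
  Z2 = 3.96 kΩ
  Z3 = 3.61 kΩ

Step 1 — Angular frequency: ω = 2π·f = 2π·400 = 2513 rad/s.
Step 2 — Component impedances:
  Z1: Z = jωL = j·2513·0.00198 = 0 + j4.976 Ω
  Z2: Z = R = 3960 Ω
  Z3: Z = R = 3610 Ω
Step 3 — With open output, the series arm Z2 and the output shunt Z3 appear in series to ground: Z2 + Z3 = 7570 Ω.
Step 4 — Parallel with input shunt Z1: Z_in = Z1 || (Z2 + Z3) = 0.003271 + j4.976 Ω = 4.976∠90.0° Ω.

Z = 0.003271 + j4.976 Ω = 4.976∠90.0° Ω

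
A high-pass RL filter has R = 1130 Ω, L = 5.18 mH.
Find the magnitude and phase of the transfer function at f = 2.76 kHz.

Step 1 — Angular frequency: ω = 2π·2760 = 1.734e+04 rad/s.
Step 2 — Transfer function: H(jω) = jωL/(R + jωL).
Step 3 — Numerator jωL = j·89.83; denominator R + jωL = 1130 + j89.83.
Step 4 — H = 0.00628 + j0.079.
Step 5 — Magnitude: |H| = 0.07925 (-22.0 dB); phase: φ = 85.5°.

|H| = 0.07925 (-22.0 dB), φ = 85.5°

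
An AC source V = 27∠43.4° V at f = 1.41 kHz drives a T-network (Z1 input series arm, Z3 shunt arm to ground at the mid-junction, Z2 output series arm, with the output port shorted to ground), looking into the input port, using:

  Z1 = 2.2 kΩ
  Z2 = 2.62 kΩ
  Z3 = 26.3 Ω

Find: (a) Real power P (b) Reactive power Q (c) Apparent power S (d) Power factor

Step 1 — Angular frequency: ω = 2π·f = 2π·1410 = 8859 rad/s.
Step 2 — Component impedances:
  Z1: Z = R = 2200 Ω
  Z2: Z = R = 2620 Ω
  Z3: Z = R = 26.3 Ω
Step 3 — With the output port shorted to ground, the output series arm Z2 runs from the junction to ground; the shunt arm Z3 also runs from the junction to ground. They appear in parallel: Z3 || Z2 = 26.04 Ω.
Step 4 — Series with input arm Z1: Z_in = Z1 + (Z3 || Z2) = 2226 Ω = 2226∠0.0° Ω.
Step 5 — Source phasor: V = 27∠43.4° V = 19.62 + j18.55 V.
Step 6 — Current: I = V / Z = 0.008813 + j0.008334 A = 0.01213∠43.4° A.
Step 7 — Complex power: S = V·I* = 0.3275 VA.
Step 8 — Real power: P = Re(S) = 0.3275 W.
Step 9 — Reactive power: Q = Im(S) = 0 VAR.
Step 10 — Apparent power: |S| = 0.3275 VA.
Step 11 — Power factor: PF = P/|S| = 1 (unity).

(a) P = 0.3275 W  (b) Q = 0 VAR  (c) S = 0.3275 VA  (d) PF = 1 (unity)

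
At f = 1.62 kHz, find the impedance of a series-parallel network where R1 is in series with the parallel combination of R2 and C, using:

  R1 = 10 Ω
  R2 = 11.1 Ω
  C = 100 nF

Step 1 — Angular frequency: ω = 2π·f = 2π·1620 = 1.018e+04 rad/s.
Step 2 — Component impedances:
  R1: Z = R = 10 Ω
  R2: Z = R = 11.1 Ω
  C: Z = 1/(jωC) = -j/(ω·C) = 0 - j982.4 Ω
Step 3 — Parallel branch: R2 || C = 1/(1/R2 + 1/C) = 11.1 - j0.1254 Ω.
Step 4 — Series with R1: Z_total = R1 + (R2 || C) = 21.1 - j0.1254 Ω = 21.1∠-0.3° Ω.

Z = 21.1 - j0.1254 Ω = 21.1∠-0.3° Ω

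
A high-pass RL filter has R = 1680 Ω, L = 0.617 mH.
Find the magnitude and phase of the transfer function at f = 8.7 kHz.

Step 1 — Angular frequency: ω = 2π·8700 = 5.466e+04 rad/s.
Step 2 — Transfer function: H(jω) = jωL/(R + jωL).
Step 3 — Numerator jωL = j·33.73; denominator R + jωL = 1680 + j33.73.
Step 4 — H = 0.0004029 + j0.02007.
Step 5 — Magnitude: |H| = 0.02007 (-33.9 dB); phase: φ = 88.8°.

|H| = 0.02007 (-33.9 dB), φ = 88.8°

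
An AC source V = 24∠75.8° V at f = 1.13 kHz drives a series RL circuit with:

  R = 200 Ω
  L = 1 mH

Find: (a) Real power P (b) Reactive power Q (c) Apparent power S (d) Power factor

Step 1 — Angular frequency: ω = 2π·f = 2π·1130 = 7100 rad/s.
Step 2 — Component impedances:
  R: Z = R = 200 Ω
  L: Z = jωL = j·7100·0.001 = 0 + j7.1 Ω
Step 3 — Series combination: Z_total = R + L = 200 + j7.1 Ω = 200.1∠2.0° Ω.
Step 4 — Source phasor: V = 24∠75.8° V = 5.887 + j23.27 V.
Step 5 — Current: I = V / Z = 0.03352 + j0.1151 A = 0.1199∠73.8° A.
Step 6 — Complex power: S = V·I* = 2.876 + j0.1021 VA.
Step 7 — Real power: P = Re(S) = 2.876 W.
Step 8 — Reactive power: Q = Im(S) = 0.1021 VAR.
Step 9 — Apparent power: |S| = 2.878 VA.
Step 10 — Power factor: PF = P/|S| = 0.9994 (lagging).

(a) P = 2.876 W  (b) Q = 0.1021 VAR  (c) S = 2.878 VA  (d) PF = 0.9994 (lagging)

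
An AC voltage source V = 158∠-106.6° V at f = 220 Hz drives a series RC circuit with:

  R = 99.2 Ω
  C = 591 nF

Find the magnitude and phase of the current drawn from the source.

Step 1 — Angular frequency: ω = 2π·f = 2π·220 = 1382 rad/s.
Step 2 — Component impedances:
  R: Z = R = 99.2 Ω
  C: Z = 1/(jωC) = -j/(ω·C) = 0 - j1224 Ω
Step 3 — Series combination: Z_total = R + C = 99.2 - j1224 Ω = 1228∠-85.4° Ω.
Step 4 — Source phasor: V = 158∠-106.6° V = -45.14 - j151.4 V.
Step 5 — Ohm's law: I = V / Z_total = (-45.14 - j151.4) / (99.2 - j1224) = 0.1199 - j0.04659 A.
Step 6 — Convert to polar: |I| = 0.1287 A, ∠I = -21.2°.

I = 0.1287∠-21.2° A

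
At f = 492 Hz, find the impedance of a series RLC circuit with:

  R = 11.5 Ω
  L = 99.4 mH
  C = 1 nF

Step 1 — Angular frequency: ω = 2π·f = 2π·492 = 3091 rad/s.
Step 2 — Component impedances:
  R: Z = R = 11.5 Ω
  L: Z = jωL = j·3091·0.0994 = 0 + j307.3 Ω
  C: Z = 1/(jωC) = -j/(ω·C) = 0 - j3.235e+05 Ω
Step 3 — Series combination: Z_total = R + L + C = 11.5 - j3.232e+05 Ω = 3.232e+05∠-90.0° Ω.

Z = 11.5 - j3.232e+05 Ω = 3.232e+05∠-90.0° Ω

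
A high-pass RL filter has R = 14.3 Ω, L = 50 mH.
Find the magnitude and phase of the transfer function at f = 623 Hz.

Step 1 — Angular frequency: ω = 2π·623 = 3914 rad/s.
Step 2 — Transfer function: H(jω) = jωL/(R + jωL).
Step 3 — Numerator jωL = j·195.7; denominator R + jωL = 14.3 + j195.7.
Step 4 — H = 0.9947 + j0.07268.
Step 5 — Magnitude: |H| = 0.9973 (-0.0 dB); phase: φ = 4.2°.

|H| = 0.9973 (-0.0 dB), φ = 4.2°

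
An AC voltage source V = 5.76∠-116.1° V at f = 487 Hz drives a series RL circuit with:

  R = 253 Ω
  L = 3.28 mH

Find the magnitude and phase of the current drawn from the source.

Step 1 — Angular frequency: ω = 2π·f = 2π·487 = 3060 rad/s.
Step 2 — Component impedances:
  R: Z = R = 253 Ω
  L: Z = jωL = j·3060·0.00328 = 0 + j10.04 Ω
Step 3 — Series combination: Z_total = R + L = 253 + j10.04 Ω = 253.2∠2.3° Ω.
Step 4 — Source phasor: V = 5.76∠-116.1° V = -2.534 - j5.173 V.
Step 5 — Ohm's law: I = V / Z_total = (-2.534 - j5.173) / (253 + j10.04) = -0.01081 - j0.02002 A.
Step 6 — Convert to polar: |I| = 0.02275 A, ∠I = -118.4°.

I = 0.02275∠-118.4° A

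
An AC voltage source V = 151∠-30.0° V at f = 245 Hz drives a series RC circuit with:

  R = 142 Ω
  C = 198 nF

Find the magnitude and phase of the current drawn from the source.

Step 1 — Angular frequency: ω = 2π·f = 2π·245 = 1539 rad/s.
Step 2 — Component impedances:
  R: Z = R = 142 Ω
  C: Z = 1/(jωC) = -j/(ω·C) = 0 - j3281 Ω
Step 3 — Series combination: Z_total = R + C = 142 - j3281 Ω = 3284∠-87.5° Ω.
Step 4 — Source phasor: V = 151∠-30.0° V = 130.8 - j75.5 V.
Step 5 — Ohm's law: I = V / Z_total = (130.8 - j75.5) / (142 - j3281) = 0.02469 + j0.03879 A.
Step 6 — Convert to polar: |I| = 0.04598 A, ∠I = 57.5°.

I = 0.04598∠57.5° A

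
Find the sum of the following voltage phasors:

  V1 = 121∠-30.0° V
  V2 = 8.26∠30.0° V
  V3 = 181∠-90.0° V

Step 1 — Convert each phasor to rectangular form:
  V1 = 121·(cos(-30.0°) + j·sin(-30.0°)) = 104.8 - j60.5 V
  V2 = 8.26·(cos(30.0°) + j·sin(30.0°)) = 7.153 + j4.13 V
  V3 = 181·(cos(-90.0°) + j·sin(-90.0°)) = 0 - j181 V
Step 2 — Sum components: V_total = 111.9 - j237.4 V.
Step 3 — Convert to polar: |V_total| = 262.4 V, ∠V_total = -64.8°.

V_total = 262.4∠-64.8° V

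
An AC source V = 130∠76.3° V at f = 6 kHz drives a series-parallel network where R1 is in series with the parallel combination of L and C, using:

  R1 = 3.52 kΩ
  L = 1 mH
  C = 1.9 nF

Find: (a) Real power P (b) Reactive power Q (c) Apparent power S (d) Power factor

Step 1 — Angular frequency: ω = 2π·f = 2π·6000 = 3.77e+04 rad/s.
Step 2 — Component impedances:
  R1: Z = R = 3520 Ω
  L: Z = jωL = j·3.77e+04·0.001 = 0 + j37.7 Ω
  C: Z = 1/(jωC) = -j/(ω·C) = 0 - j1.396e+04 Ω
Step 3 — Parallel branch: L || C = 1/(1/L + 1/C) = 0 + j37.8 Ω.
Step 4 — Series with R1: Z_total = R1 + (L || C) = 3520 + j37.8 Ω = 3520∠0.6° Ω.
Step 5 — Source phasor: V = 130∠76.3° V = 30.79 + j126.3 V.
Step 6 — Current: I = V / Z = 0.009131 + j0.03578 A = 0.03693∠75.7° A.
Step 7 — Complex power: S = V·I* = 4.801 + j0.05155 VA.
Step 8 — Real power: P = Re(S) = 4.801 W.
Step 9 — Reactive power: Q = Im(S) = 0.05155 VAR.
Step 10 — Apparent power: |S| = 4.801 VA.
Step 11 — Power factor: PF = P/|S| = 0.9999 (lagging).

(a) P = 4.801 W  (b) Q = 0.05155 VAR  (c) S = 4.801 VA  (d) PF = 0.9999 (lagging)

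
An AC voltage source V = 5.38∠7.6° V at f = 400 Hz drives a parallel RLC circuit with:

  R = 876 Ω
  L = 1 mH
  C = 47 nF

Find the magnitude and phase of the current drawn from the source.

Step 1 — Angular frequency: ω = 2π·f = 2π·400 = 2513 rad/s.
Step 2 — Component impedances:
  R: Z = R = 876 Ω
  L: Z = jωL = j·2513·0.001 = 0 + j2.513 Ω
  C: Z = 1/(jωC) = -j/(ω·C) = 0 - j8466 Ω
Step 3 — Parallel combination: 1/Z_total = 1/R + 1/L + 1/C; Z_total = 0.007215 + j2.514 Ω = 2.514∠89.8° Ω.
Step 4 — Source phasor: V = 5.38∠7.6° V = 5.333 + j0.7115 V.
Step 5 — Ohm's law: I = V / Z_total = (5.333 + j0.7115) / (0.007215 + j2.514) = 0.2891 - j2.12 A.
Step 6 — Convert to polar: |I| = 2.14 A, ∠I = -82.2°.

I = 2.14∠-82.2° A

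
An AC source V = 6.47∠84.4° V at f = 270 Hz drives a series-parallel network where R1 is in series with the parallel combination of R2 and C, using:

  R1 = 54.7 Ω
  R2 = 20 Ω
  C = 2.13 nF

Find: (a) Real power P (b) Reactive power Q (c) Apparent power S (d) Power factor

Step 1 — Angular frequency: ω = 2π·f = 2π·270 = 1696 rad/s.
Step 2 — Component impedances:
  R1: Z = R = 54.7 Ω
  R2: Z = R = 20 Ω
  C: Z = 1/(jωC) = -j/(ω·C) = 0 - j2.767e+05 Ω
Step 3 — Parallel branch: R2 || C = 1/(1/R2 + 1/C) = 20 - j0.001445 Ω.
Step 4 — Series with R1: Z_total = R1 + (R2 || C) = 74.7 - j0.001445 Ω = 74.7∠-0.0° Ω.
Step 5 — Source phasor: V = 6.47∠84.4° V = 0.6314 + j6.439 V.
Step 6 — Current: I = V / Z = 0.00845 + j0.0862 A = 0.08661∠84.4° A.
Step 7 — Complex power: S = V·I* = 0.5604 - j1.084e-05 VA.
Step 8 — Real power: P = Re(S) = 0.5604 W.
Step 9 — Reactive power: Q = Im(S) = -1.084e-05 VAR.
Step 10 — Apparent power: |S| = 0.5604 VA.
Step 11 — Power factor: PF = P/|S| = 1 (leading).

(a) P = 0.5604 W  (b) Q = -1.084e-05 VAR  (c) S = 0.5604 VA  (d) PF = 1 (leading)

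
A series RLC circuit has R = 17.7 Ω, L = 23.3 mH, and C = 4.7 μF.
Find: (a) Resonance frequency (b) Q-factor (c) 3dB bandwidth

Step 1 — Resonance condition Im(Z)=0 gives ω₀ = 1/√(LC).
Step 2 — ω₀ = 1/√(0.0233·4.7e-06) = 3022 rad/s.
Step 3 — f₀ = ω₀/(2π) = 480.9 Hz.
Step 4 — Series Q: Q = ω₀L/R = 3022·0.0233/17.7 = 3.978.
Step 5 — 3dB bandwidth: Δω = ω₀/Q = 759.7 rad/s; BW = Δω/(2π) = 120.9 Hz.

(a) f₀ = 480.9 Hz  (b) Q = 3.978  (c) BW = 120.9 Hz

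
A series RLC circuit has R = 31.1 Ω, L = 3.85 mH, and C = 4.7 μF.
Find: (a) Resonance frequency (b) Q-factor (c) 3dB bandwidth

Step 1 — Resonance: ω₀ = 1/√(LC) = 1/√(0.00385·4.7e-06) = 7434 rad/s.
Step 2 — f₀ = ω₀/(2π) = 1183 Hz.
Step 3 — Series Q: Q = ω₀L/R = 7434·0.00385/31.1 = 0.9203.
Step 4 — Bandwidth: Δω = ω₀/Q = 8078 rad/s; BW = Δω/(2π) = 1286 Hz.

(a) f₀ = 1183 Hz  (b) Q = 0.9203  (c) BW = 1286 Hz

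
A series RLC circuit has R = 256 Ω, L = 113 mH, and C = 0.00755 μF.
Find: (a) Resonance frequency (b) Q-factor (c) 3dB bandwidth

Step 1 — Resonance condition Im(Z)=0 gives ω₀ = 1/√(LC).
Step 2 — ω₀ = 1/√(0.113·7.55e-09) = 3.424e+04 rad/s.
Step 3 — f₀ = ω₀/(2π) = 5449 Hz.
Step 4 — Series Q: Q = ω₀L/R = 3.424e+04·0.113/256 = 15.11.
Step 5 — 3dB bandwidth: Δω = ω₀/Q = 2265 rad/s; BW = Δω/(2π) = 360.6 Hz.

(a) f₀ = 5449 Hz  (b) Q = 15.11  (c) BW = 360.6 Hz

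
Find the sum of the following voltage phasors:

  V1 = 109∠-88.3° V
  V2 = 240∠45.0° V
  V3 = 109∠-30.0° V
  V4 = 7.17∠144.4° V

Step 1 — Convert each phasor to rectangular form:
  V1 = 109·(cos(-88.3°) + j·sin(-88.3°)) = 3.234 - j109 V
  V2 = 240·(cos(45.0°) + j·sin(45.0°)) = 169.7 + j169.7 V
  V3 = 109·(cos(-30.0°) + j·sin(-30.0°)) = 94.4 - j54.5 V
  V4 = 7.17·(cos(144.4°) + j·sin(144.4°)) = -5.83 + j4.174 V
Step 2 — Sum components: V_total = 261.5 + j10.43 V.
Step 3 — Convert to polar: |V_total| = 261.7 V, ∠V_total = 2.3°.

V_total = 261.7∠2.3° V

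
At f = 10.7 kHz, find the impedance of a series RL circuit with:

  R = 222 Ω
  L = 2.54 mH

Step 1 — Angular frequency: ω = 2π·f = 2π·1.07e+04 = 6.723e+04 rad/s.
Step 2 — Component impedances:
  R: Z = R = 222 Ω
  L: Z = jωL = j·6.723e+04·0.00254 = 0 + j170.8 Ω
Step 3 — Series combination: Z_total = R + L = 222 + j170.8 Ω = 280.1∠37.6° Ω.

Z = 222 + j170.8 Ω = 280.1∠37.6° Ω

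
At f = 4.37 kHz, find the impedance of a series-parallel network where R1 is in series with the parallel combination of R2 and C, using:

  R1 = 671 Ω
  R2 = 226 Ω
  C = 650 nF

Step 1 — Angular frequency: ω = 2π·f = 2π·4370 = 2.746e+04 rad/s.
Step 2 — Component impedances:
  R1: Z = R = 671 Ω
  R2: Z = R = 226 Ω
  C: Z = 1/(jωC) = -j/(ω·C) = 0 - j56.03 Ω
Step 3 — Parallel branch: R2 || C = 1/(1/R2 + 1/C) = 13.09 - j52.79 Ω.
Step 4 — Series with R1: Z_total = R1 + (R2 || C) = 684.1 - j52.79 Ω = 686.1∠-4.4° Ω.

Z = 684.1 - j52.79 Ω = 686.1∠-4.4° Ω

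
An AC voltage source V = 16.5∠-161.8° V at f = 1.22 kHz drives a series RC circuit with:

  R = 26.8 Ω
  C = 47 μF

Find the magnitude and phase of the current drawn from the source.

Step 1 — Angular frequency: ω = 2π·f = 2π·1220 = 7665 rad/s.
Step 2 — Component impedances:
  R: Z = R = 26.8 Ω
  C: Z = 1/(jωC) = -j/(ω·C) = 0 - j2.776 Ω
Step 3 — Series combination: Z_total = R + C = 26.8 - j2.776 Ω = 26.94∠-5.9° Ω.
Step 4 — Source phasor: V = 16.5∠-161.8° V = -15.67 - j5.154 V.
Step 5 — Ohm's law: I = V / Z_total = (-15.67 - j5.154) / (26.8 - j2.776) = -0.559 - j0.2502 A.
Step 6 — Convert to polar: |I| = 0.6124 A, ∠I = -155.9°.

I = 0.6124∠-155.9° A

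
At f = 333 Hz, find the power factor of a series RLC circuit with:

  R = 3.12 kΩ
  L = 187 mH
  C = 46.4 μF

Step 1 — Angular frequency: ω = 2π·f = 2π·333 = 2092 rad/s.
Step 2 — Component impedances:
  R: Z = R = 3120 Ω
  L: Z = jωL = j·2092·0.187 = 0 + j391.3 Ω
  C: Z = 1/(jωC) = -j/(ω·C) = 0 - j10.3 Ω
Step 3 — Series combination: Z_total = R + L + C = 3120 + j381 Ω = 3143∠7.0° Ω.
Step 4 — Power factor: PF = cos(φ) = Re(Z)/|Z| = 3120/3143.2 = 0.9926.
Step 5 — Type: Im(Z) = 381 ⇒ lagging (phase φ = 7.0°).

PF = 0.9926 (lagging, φ = 7.0°)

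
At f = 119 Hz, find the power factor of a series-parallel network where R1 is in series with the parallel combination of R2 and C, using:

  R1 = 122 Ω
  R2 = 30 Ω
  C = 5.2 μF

Step 1 — Angular frequency: ω = 2π·f = 2π·119 = 747.7 rad/s.
Step 2 — Component impedances:
  R1: Z = R = 122 Ω
  R2: Z = R = 30 Ω
  C: Z = 1/(jωC) = -j/(ω·C) = 0 - j257.2 Ω
Step 3 — Parallel branch: R2 || C = 1/(1/R2 + 1/C) = 29.6 - j3.452 Ω.
Step 4 — Series with R1: Z_total = R1 + (R2 || C) = 151.6 - j3.452 Ω = 151.6∠-1.3° Ω.
Step 5 — Power factor: PF = cos(φ) = Re(Z)/|Z| = 151.6/151.64 = 0.9997.
Step 6 — Type: Im(Z) = -3.452 ⇒ leading (phase φ = -1.3°).

PF = 0.9997 (leading, φ = -1.3°)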